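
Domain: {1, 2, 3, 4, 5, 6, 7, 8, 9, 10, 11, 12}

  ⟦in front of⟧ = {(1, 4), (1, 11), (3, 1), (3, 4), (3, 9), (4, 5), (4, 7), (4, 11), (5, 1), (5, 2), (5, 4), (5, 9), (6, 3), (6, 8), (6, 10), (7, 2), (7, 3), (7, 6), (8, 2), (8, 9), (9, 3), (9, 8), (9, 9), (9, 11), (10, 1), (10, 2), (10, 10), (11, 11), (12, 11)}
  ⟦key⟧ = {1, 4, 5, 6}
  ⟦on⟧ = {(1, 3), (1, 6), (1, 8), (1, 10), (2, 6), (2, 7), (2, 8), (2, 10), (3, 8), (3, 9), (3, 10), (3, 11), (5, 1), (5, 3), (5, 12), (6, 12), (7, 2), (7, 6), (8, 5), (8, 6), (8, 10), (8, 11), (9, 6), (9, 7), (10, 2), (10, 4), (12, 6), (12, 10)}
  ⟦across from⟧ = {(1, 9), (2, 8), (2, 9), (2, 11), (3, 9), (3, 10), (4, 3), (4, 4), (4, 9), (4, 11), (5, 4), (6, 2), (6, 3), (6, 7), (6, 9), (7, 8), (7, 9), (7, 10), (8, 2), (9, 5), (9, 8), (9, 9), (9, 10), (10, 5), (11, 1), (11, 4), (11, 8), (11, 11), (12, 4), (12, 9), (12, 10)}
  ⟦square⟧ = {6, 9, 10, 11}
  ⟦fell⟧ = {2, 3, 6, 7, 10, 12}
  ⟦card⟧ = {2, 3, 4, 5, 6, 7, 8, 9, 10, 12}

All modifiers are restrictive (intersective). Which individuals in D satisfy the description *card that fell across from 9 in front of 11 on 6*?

⟦that fell⟧ = ⟦fell⟧ = {2, 3, 6, 7, 10, 12}
⟦across from 9⟧ = {x : ⟨x, 9⟩ ∈ ⟦across from⟧} = {1, 2, 3, 4, 6, 7, 9, 12}
⟦in front of 11⟧ = {x : ⟨x, 11⟩ ∈ ⟦in front of⟧} = {1, 4, 9, 11, 12}
⟦on 6⟧ = {x : ⟨x, 6⟩ ∈ ⟦on⟧} = {1, 2, 7, 8, 9, 12}
⟦card⟧ = {2, 3, 4, 5, 6, 7, 8, 9, 10, 12}
… ∩ ⟦that fell⟧ = {2, 3, 4, 5, 6, 7, 8, 9, 10, 12} ∩ {2, 3, 6, 7, 10, 12} = {2, 3, 6, 7, 10, 12}
… ∩ ⟦across from 9⟧ = {2, 3, 6, 7, 10, 12} ∩ {1, 2, 3, 4, 6, 7, 9, 12} = {2, 3, 6, 7, 12}
… ∩ ⟦in front of 11⟧ = {2, 3, 6, 7, 12} ∩ {1, 4, 9, 11, 12} = {12}
… ∩ ⟦on 6⟧ = {12} ∩ {1, 2, 7, 8, 9, 12} = {12}
So ⟦card that fell across from 9 in front of 11 on 6⟧ = {12}.

{12}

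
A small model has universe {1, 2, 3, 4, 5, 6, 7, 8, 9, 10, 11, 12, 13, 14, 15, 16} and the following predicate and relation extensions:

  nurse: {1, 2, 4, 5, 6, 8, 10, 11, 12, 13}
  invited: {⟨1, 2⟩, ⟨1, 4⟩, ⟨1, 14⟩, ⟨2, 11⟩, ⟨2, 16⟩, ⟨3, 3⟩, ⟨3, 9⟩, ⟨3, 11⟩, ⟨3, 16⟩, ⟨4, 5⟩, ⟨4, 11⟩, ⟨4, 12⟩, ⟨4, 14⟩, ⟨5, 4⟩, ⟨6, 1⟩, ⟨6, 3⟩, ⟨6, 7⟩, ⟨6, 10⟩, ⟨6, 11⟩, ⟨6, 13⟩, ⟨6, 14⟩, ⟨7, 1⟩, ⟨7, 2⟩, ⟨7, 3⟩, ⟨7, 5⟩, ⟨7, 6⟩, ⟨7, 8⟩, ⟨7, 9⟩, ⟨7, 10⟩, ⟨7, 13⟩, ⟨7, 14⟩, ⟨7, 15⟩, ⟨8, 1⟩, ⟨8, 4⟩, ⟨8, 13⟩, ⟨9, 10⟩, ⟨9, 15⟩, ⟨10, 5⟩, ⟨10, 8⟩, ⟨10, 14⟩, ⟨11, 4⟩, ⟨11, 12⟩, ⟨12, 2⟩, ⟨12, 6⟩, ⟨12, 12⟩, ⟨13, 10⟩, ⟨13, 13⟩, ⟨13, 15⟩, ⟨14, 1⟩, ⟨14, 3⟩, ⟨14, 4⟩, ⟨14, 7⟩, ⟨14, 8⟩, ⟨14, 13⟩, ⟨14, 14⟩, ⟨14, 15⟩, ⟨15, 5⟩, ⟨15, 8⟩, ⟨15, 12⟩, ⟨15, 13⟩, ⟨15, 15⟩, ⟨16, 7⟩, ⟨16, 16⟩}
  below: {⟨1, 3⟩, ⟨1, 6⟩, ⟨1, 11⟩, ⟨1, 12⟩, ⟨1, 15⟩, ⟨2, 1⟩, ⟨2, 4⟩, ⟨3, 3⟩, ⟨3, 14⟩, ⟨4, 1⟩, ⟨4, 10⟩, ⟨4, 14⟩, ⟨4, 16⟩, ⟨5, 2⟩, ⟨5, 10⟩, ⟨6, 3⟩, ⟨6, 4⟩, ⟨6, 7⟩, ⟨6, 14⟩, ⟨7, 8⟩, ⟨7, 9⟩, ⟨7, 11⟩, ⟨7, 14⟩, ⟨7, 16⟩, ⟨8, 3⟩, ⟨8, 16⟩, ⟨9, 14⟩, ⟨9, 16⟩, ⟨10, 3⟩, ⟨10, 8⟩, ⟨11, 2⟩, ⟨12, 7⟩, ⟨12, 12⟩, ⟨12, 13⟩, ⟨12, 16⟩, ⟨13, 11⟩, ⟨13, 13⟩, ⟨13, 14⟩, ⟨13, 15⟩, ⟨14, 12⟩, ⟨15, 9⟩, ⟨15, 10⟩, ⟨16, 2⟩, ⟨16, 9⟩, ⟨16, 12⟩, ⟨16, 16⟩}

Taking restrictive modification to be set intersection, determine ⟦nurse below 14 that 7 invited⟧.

{6, 13}

⟦below 14⟧ = {x : ⟨x, 14⟩ ∈ ⟦below⟧} = {3, 4, 6, 7, 9, 13}
⟦that 7 invited⟧ = {x : ⟨7, x⟩ ∈ ⟦invited⟧} = {1, 2, 3, 5, 6, 8, 9, 10, 13, 14, 15}
⟦nurse⟧ = {1, 2, 4, 5, 6, 8, 10, 11, 12, 13}
… ∩ ⟦below 14⟧ = {1, 2, 4, 5, 6, 8, 10, 11, 12, 13} ∩ {3, 4, 6, 7, 9, 13} = {4, 6, 13}
… ∩ ⟦that 7 invited⟧ = {4, 6, 13} ∩ {1, 2, 3, 5, 6, 8, 9, 10, 13, 14, 15} = {6, 13}
So ⟦nurse below 14 that 7 invited⟧ = {6, 13}.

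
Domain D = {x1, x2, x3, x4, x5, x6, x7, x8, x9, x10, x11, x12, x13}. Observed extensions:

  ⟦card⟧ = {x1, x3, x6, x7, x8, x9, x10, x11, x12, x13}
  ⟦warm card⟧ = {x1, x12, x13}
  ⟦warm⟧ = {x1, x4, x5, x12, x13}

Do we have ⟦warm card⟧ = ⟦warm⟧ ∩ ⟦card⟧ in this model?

⟦warm⟧ ∩ ⟦card⟧ = {x1, x4, x5, x12, x13} ∩ {x1, x3, x6, x7, x8, x9, x10, x11, x12, x13} = {x1, x12, x13}
Observed ⟦warm card⟧ = {x1, x12, x13}.
These coincide, so the modifier is intersective here.

yes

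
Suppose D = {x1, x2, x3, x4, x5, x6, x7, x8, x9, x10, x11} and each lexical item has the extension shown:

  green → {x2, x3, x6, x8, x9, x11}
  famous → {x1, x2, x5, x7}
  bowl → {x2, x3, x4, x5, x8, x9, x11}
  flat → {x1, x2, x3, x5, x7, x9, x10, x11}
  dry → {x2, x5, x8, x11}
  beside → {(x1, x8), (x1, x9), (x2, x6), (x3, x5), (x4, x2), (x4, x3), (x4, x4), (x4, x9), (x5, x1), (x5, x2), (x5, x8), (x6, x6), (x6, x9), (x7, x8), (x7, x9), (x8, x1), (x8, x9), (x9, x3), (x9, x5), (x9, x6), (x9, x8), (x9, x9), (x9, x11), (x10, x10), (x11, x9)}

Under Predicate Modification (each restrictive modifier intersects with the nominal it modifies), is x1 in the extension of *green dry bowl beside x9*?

no

⟦beside x9⟧ = {x : ⟨x, x9⟩ ∈ ⟦beside⟧} = {x1, x4, x6, x7, x8, x9, x11}
⟦bowl⟧ = {x2, x3, x4, x5, x8, x9, x11}
… ∩ ⟦beside x9⟧ = {x2, x3, x4, x5, x8, x9, x11} ∩ {x1, x4, x6, x7, x8, x9, x11} = {x4, x8, x9, x11}
… ∩ ⟦green⟧ = {x4, x8, x9, x11} ∩ {x2, x3, x6, x8, x9, x11} = {x8, x9, x11}
… ∩ ⟦dry⟧ = {x8, x9, x11} ∩ {x2, x5, x8, x11} = {x8, x11}
⟦green dry bowl beside x9⟧ = {x8, x11}; x1 ∉ this set.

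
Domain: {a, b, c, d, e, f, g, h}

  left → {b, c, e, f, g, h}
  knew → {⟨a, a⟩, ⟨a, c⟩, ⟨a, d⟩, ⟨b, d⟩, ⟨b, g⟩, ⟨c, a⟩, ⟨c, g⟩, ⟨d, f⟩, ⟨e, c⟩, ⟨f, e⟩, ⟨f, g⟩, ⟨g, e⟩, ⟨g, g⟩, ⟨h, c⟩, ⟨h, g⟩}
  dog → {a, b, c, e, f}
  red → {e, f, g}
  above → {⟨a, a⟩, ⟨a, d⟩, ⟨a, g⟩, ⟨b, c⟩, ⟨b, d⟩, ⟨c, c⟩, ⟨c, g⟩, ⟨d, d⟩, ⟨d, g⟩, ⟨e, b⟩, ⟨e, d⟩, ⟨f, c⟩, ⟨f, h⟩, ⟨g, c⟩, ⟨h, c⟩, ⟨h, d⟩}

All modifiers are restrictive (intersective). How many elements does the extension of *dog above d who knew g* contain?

1

⟦above d⟧ = {x : ⟨x, d⟩ ∈ ⟦above⟧} = {a, b, d, e, h}
⟦who knew g⟧ = {x : ⟨x, g⟩ ∈ ⟦knew⟧} = {b, c, f, g, h}
⟦dog⟧ = {a, b, c, e, f}
… ∩ ⟦above d⟧ = {a, b, c, e, f} ∩ {a, b, d, e, h} = {a, b, e}
… ∩ ⟦who knew g⟧ = {a, b, e} ∩ {b, c, f, g, h} = {b}
⟦dog above d who knew g⟧ = {b}, so the cardinality is 1.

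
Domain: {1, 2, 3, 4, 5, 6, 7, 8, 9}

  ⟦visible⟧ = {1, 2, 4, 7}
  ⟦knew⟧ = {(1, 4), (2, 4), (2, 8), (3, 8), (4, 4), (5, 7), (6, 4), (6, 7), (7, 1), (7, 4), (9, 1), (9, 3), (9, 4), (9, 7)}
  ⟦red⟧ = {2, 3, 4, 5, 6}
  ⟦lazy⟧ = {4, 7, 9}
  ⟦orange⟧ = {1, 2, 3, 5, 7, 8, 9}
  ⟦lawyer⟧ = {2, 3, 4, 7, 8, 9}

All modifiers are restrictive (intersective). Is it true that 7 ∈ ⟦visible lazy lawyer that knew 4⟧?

yes

⟦that knew 4⟧ = {x : ⟨x, 4⟩ ∈ ⟦knew⟧} = {1, 2, 4, 6, 7, 9}
⟦lawyer⟧ = {2, 3, 4, 7, 8, 9}
… ∩ ⟦that knew 4⟧ = {2, 3, 4, 7, 8, 9} ∩ {1, 2, 4, 6, 7, 9} = {2, 4, 7, 9}
… ∩ ⟦visible⟧ = {2, 4, 7, 9} ∩ {1, 2, 4, 7} = {2, 4, 7}
… ∩ ⟦lazy⟧ = {2, 4, 7} ∩ {4, 7, 9} = {4, 7}
⟦visible lazy lawyer that knew 4⟧ = {4, 7}; 7 ∈ this set.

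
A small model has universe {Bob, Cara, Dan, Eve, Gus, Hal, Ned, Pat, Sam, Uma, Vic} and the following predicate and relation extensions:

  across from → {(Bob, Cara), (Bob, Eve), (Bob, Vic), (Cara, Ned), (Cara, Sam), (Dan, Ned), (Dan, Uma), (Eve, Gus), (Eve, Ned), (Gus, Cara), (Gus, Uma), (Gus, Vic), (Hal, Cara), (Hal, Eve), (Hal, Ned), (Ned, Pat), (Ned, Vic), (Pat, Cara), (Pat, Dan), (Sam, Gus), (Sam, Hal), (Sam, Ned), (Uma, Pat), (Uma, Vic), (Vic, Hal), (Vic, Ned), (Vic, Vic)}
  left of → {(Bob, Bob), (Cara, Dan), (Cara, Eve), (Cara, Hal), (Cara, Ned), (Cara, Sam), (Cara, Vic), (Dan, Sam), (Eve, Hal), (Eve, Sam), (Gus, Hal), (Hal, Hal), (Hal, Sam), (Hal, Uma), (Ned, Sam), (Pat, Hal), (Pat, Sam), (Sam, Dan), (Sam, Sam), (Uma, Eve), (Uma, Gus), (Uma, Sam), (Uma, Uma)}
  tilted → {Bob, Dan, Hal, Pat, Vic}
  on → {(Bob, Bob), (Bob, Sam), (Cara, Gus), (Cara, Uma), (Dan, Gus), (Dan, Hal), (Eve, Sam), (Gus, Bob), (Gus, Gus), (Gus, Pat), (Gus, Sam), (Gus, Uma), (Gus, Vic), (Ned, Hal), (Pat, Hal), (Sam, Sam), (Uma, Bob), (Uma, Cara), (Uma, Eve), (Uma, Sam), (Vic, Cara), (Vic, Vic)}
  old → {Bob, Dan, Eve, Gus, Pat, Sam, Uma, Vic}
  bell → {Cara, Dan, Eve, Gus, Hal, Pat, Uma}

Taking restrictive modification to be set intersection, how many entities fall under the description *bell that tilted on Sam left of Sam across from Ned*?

⟦that tilted⟧ = ⟦tilted⟧ = {Bob, Dan, Hal, Pat, Vic}
⟦on Sam⟧ = {x : ⟨x, Sam⟩ ∈ ⟦on⟧} = {Bob, Eve, Gus, Sam, Uma}
⟦left of Sam⟧ = {x : ⟨x, Sam⟩ ∈ ⟦left of⟧} = {Cara, Dan, Eve, Hal, Ned, Pat, Sam, Uma}
⟦across from Ned⟧ = {x : ⟨x, Ned⟩ ∈ ⟦across from⟧} = {Cara, Dan, Eve, Hal, Sam, Vic}
⟦bell⟧ = {Cara, Dan, Eve, Gus, Hal, Pat, Uma}
… ∩ ⟦that tilted⟧ = {Cara, Dan, Eve, Gus, Hal, Pat, Uma} ∩ {Bob, Dan, Hal, Pat, Vic} = {Dan, Hal, Pat}
… ∩ ⟦on Sam⟧ = {Dan, Hal, Pat} ∩ {Bob, Eve, Gus, Sam, Uma} = ∅
… ∩ ⟦left of Sam⟧ = ∅ ∩ {Cara, Dan, Eve, Hal, Ned, Pat, Sam, Uma} = ∅
… ∩ ⟦across from Ned⟧ = ∅ ∩ {Cara, Dan, Eve, Hal, Sam, Vic} = ∅
⟦bell that tilted on Sam left of Sam across from Ned⟧ = ∅, so the cardinality is 0.

0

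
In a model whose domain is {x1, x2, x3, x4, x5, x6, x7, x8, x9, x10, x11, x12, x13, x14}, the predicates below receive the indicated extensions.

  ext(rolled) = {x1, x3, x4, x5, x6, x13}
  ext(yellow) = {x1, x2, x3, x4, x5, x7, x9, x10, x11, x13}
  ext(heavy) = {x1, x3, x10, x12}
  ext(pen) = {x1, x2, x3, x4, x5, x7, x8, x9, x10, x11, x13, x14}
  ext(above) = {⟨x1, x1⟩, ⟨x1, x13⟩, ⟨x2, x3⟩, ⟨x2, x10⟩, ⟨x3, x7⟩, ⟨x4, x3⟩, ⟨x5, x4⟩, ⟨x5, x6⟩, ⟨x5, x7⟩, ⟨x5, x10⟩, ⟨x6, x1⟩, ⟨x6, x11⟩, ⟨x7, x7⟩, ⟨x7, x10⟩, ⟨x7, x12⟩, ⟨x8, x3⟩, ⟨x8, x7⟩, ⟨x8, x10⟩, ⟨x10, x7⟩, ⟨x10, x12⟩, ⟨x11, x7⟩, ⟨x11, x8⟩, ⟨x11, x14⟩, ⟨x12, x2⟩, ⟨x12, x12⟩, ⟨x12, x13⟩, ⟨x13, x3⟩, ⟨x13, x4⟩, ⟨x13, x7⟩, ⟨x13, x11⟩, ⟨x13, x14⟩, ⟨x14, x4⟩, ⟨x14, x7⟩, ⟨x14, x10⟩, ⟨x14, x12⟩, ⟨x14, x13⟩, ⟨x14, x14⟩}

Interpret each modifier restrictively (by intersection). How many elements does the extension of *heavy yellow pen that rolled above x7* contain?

1

⟦that rolled⟧ = ⟦rolled⟧ = {x1, x3, x4, x5, x6, x13}
⟦above x7⟧ = {x : ⟨x, x7⟩ ∈ ⟦above⟧} = {x3, x5, x7, x8, x10, x11, x13, x14}
⟦pen⟧ = {x1, x2, x3, x4, x5, x7, x8, x9, x10, x11, x13, x14}
… ∩ ⟦that rolled⟧ = {x1, x2, x3, x4, x5, x7, x8, x9, x10, x11, x13, x14} ∩ {x1, x3, x4, x5, x6, x13} = {x1, x3, x4, x5, x13}
… ∩ ⟦above x7⟧ = {x1, x3, x4, x5, x13} ∩ {x3, x5, x7, x8, x10, x11, x13, x14} = {x3, x5, x13}
… ∩ ⟦heavy⟧ = {x3, x5, x13} ∩ {x1, x3, x10, x12} = {x3}
… ∩ ⟦yellow⟧ = {x3} ∩ {x1, x2, x3, x4, x5, x7, x9, x10, x11, x13} = {x3}
⟦heavy yellow pen that rolled above x7⟧ = {x3}, so the cardinality is 1.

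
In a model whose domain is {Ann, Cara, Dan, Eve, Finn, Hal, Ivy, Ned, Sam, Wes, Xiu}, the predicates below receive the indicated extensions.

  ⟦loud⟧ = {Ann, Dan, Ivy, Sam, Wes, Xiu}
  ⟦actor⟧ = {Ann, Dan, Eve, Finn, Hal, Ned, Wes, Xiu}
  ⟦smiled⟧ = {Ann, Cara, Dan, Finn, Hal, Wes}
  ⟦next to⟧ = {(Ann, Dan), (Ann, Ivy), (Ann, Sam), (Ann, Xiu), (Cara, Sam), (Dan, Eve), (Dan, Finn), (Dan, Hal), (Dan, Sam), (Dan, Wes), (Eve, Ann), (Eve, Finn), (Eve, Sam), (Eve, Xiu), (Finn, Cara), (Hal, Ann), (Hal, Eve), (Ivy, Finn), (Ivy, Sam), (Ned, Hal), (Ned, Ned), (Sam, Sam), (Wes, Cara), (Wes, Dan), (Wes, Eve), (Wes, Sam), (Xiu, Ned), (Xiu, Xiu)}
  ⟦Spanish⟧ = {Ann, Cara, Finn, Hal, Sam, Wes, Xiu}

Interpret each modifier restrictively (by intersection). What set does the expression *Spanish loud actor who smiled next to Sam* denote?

⟦who smiled⟧ = ⟦smiled⟧ = {Ann, Cara, Dan, Finn, Hal, Wes}
⟦next to Sam⟧ = {x : ⟨x, Sam⟩ ∈ ⟦next to⟧} = {Ann, Cara, Dan, Eve, Ivy, Sam, Wes}
⟦actor⟧ = {Ann, Dan, Eve, Finn, Hal, Ned, Wes, Xiu}
… ∩ ⟦who smiled⟧ = {Ann, Dan, Eve, Finn, Hal, Ned, Wes, Xiu} ∩ {Ann, Cara, Dan, Finn, Hal, Wes} = {Ann, Dan, Finn, Hal, Wes}
… ∩ ⟦next to Sam⟧ = {Ann, Dan, Finn, Hal, Wes} ∩ {Ann, Cara, Dan, Eve, Ivy, Sam, Wes} = {Ann, Dan, Wes}
… ∩ ⟦Spanish⟧ = {Ann, Dan, Wes} ∩ {Ann, Cara, Finn, Hal, Sam, Wes, Xiu} = {Ann, Wes}
… ∩ ⟦loud⟧ = {Ann, Wes} ∩ {Ann, Dan, Ivy, Sam, Wes, Xiu} = {Ann, Wes}
So ⟦Spanish loud actor who smiled next to Sam⟧ = {Ann, Wes}.

{Ann, Wes}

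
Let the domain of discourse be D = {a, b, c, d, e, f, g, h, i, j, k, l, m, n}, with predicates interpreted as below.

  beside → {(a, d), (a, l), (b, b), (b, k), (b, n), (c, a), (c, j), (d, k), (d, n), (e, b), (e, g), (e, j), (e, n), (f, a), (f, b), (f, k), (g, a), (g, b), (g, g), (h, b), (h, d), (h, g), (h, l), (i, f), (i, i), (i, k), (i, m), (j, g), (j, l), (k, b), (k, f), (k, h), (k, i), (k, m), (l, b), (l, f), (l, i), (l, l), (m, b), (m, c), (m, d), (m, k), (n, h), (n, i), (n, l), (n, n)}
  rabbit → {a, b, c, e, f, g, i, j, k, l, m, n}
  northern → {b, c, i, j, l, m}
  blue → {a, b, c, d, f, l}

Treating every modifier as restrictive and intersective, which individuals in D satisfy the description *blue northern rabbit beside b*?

{b, l}

⟦beside b⟧ = {x : ⟨x, b⟩ ∈ ⟦beside⟧} = {b, e, f, g, h, k, l, m}
⟦rabbit⟧ = {a, b, c, e, f, g, i, j, k, l, m, n}
… ∩ ⟦beside b⟧ = {a, b, c, e, f, g, i, j, k, l, m, n} ∩ {b, e, f, g, h, k, l, m} = {b, e, f, g, k, l, m}
… ∩ ⟦blue⟧ = {b, e, f, g, k, l, m} ∩ {a, b, c, d, f, l} = {b, f, l}
… ∩ ⟦northern⟧ = {b, f, l} ∩ {b, c, i, j, l, m} = {b, l}
So ⟦blue northern rabbit beside b⟧ = {b, l}.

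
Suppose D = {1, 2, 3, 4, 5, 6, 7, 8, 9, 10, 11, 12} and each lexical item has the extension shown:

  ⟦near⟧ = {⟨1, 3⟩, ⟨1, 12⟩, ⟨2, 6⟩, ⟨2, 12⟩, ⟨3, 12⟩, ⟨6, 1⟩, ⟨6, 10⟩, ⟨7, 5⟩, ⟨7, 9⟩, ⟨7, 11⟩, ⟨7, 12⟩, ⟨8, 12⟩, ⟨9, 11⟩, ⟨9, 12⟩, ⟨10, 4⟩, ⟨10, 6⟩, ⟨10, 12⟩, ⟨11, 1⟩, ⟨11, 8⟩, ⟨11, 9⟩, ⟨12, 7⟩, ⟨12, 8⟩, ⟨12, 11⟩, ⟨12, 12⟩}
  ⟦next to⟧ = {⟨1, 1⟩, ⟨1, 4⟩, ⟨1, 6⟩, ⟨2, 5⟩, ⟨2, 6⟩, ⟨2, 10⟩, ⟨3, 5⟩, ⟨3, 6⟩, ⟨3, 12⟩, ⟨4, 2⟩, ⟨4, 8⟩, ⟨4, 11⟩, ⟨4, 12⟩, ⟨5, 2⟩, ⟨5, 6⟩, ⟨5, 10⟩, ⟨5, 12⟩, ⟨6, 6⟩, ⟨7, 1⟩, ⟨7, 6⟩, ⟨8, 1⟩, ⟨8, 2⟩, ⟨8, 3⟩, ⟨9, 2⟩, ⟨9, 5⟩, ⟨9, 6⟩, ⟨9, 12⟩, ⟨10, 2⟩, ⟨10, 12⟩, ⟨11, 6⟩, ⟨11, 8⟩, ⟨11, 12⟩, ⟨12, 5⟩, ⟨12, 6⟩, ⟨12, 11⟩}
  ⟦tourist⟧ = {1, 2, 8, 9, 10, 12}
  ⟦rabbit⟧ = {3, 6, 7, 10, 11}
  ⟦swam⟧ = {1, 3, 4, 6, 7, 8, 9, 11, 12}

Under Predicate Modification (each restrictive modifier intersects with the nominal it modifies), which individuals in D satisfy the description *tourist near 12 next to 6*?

{1, 2, 9, 12}

⟦near 12⟧ = {x : ⟨x, 12⟩ ∈ ⟦near⟧} = {1, 2, 3, 7, 8, 9, 10, 12}
⟦next to 6⟧ = {x : ⟨x, 6⟩ ∈ ⟦next to⟧} = {1, 2, 3, 5, 6, 7, 9, 11, 12}
⟦tourist⟧ = {1, 2, 8, 9, 10, 12}
… ∩ ⟦near 12⟧ = {1, 2, 8, 9, 10, 12} ∩ {1, 2, 3, 7, 8, 9, 10, 12} = {1, 2, 8, 9, 10, 12}
… ∩ ⟦next to 6⟧ = {1, 2, 8, 9, 10, 12} ∩ {1, 2, 3, 5, 6, 7, 9, 11, 12} = {1, 2, 9, 12}
So ⟦tourist near 12 next to 6⟧ = {1, 2, 9, 12}.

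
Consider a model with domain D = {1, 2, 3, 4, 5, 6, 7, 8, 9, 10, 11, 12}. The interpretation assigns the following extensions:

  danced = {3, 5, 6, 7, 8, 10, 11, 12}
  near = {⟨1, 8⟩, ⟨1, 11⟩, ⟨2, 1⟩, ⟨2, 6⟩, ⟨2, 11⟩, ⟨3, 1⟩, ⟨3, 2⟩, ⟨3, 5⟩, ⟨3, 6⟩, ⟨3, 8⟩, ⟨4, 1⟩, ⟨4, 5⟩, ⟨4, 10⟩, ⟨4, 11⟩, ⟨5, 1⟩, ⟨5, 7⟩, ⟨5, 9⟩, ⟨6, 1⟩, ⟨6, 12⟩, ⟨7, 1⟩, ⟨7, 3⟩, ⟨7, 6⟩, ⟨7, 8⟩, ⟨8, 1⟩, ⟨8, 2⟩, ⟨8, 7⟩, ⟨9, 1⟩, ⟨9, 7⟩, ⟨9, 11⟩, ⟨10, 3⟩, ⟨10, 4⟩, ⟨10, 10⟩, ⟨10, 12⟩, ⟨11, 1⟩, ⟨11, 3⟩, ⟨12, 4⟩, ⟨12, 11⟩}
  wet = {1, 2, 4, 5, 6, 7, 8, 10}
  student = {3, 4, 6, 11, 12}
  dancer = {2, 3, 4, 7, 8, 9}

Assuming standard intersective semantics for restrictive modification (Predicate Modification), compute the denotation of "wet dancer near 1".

{2, 4, 7, 8}

⟦near 1⟧ = {x : ⟨x, 1⟩ ∈ ⟦near⟧} = {2, 3, 4, 5, 6, 7, 8, 9, 11}
⟦dancer⟧ = {2, 3, 4, 7, 8, 9}
… ∩ ⟦near 1⟧ = {2, 3, 4, 7, 8, 9} ∩ {2, 3, 4, 5, 6, 7, 8, 9, 11} = {2, 3, 4, 7, 8, 9}
… ∩ ⟦wet⟧ = {2, 3, 4, 7, 8, 9} ∩ {1, 2, 4, 5, 6, 7, 8, 10} = {2, 4, 7, 8}
So ⟦wet dancer near 1⟧ = {2, 4, 7, 8}.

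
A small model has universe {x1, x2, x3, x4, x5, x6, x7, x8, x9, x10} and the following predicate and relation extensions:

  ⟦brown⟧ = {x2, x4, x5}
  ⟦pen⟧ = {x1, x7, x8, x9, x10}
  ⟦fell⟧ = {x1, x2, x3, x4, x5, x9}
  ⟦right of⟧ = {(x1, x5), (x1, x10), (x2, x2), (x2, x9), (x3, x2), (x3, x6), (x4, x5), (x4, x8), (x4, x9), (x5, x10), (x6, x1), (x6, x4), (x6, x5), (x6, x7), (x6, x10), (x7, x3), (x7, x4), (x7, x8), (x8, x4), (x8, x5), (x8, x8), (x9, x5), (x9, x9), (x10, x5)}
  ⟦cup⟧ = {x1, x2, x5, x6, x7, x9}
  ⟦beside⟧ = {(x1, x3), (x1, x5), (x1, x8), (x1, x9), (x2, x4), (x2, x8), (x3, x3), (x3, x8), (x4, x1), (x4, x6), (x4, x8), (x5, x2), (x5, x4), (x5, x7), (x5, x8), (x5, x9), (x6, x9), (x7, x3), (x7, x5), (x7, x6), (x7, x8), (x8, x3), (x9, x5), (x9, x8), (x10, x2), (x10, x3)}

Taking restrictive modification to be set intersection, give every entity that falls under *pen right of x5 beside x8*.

⟦right of x5⟧ = {x : ⟨x, x5⟩ ∈ ⟦right of⟧} = {x1, x4, x6, x8, x9, x10}
⟦beside x8⟧ = {x : ⟨x, x8⟩ ∈ ⟦beside⟧} = {x1, x2, x3, x4, x5, x7, x9}
⟦pen⟧ = {x1, x7, x8, x9, x10}
… ∩ ⟦right of x5⟧ = {x1, x7, x8, x9, x10} ∩ {x1, x4, x6, x8, x9, x10} = {x1, x8, x9, x10}
… ∩ ⟦beside x8⟧ = {x1, x8, x9, x10} ∩ {x1, x2, x3, x4, x5, x7, x9} = {x1, x9}
So ⟦pen right of x5 beside x8⟧ = {x1, x9}.

{x1, x9}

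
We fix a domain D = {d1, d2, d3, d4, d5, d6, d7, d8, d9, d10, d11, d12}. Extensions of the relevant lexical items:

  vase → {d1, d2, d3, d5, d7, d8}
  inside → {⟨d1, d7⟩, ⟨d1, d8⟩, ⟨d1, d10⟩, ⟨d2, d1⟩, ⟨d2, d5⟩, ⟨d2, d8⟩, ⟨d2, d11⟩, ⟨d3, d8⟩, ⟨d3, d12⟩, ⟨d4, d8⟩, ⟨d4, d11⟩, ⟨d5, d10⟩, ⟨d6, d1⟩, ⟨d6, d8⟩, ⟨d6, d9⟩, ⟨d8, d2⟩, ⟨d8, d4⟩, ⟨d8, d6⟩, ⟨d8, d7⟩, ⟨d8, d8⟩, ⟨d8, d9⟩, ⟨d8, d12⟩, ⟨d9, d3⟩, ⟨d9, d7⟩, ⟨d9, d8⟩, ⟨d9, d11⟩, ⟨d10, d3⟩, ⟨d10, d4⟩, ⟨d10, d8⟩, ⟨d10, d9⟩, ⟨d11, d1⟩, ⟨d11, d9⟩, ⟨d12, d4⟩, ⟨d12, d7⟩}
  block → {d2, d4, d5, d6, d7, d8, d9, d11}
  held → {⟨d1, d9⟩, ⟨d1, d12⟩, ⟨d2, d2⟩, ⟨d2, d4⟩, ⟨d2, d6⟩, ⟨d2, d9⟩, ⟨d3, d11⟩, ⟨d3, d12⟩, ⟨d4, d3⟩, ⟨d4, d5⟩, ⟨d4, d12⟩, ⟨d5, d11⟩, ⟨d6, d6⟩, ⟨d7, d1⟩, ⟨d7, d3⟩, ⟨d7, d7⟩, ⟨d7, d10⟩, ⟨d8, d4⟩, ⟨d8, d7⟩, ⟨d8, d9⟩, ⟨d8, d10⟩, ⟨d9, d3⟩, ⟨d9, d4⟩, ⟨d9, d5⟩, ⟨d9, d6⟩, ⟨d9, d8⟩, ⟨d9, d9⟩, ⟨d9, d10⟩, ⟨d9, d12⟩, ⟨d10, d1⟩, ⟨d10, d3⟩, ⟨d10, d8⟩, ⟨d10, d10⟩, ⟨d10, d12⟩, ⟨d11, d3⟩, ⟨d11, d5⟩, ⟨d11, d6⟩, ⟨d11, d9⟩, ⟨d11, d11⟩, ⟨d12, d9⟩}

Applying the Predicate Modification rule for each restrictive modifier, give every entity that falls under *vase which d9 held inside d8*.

{d3, d8}

⟦which d9 held⟧ = {x : ⟨d9, x⟩ ∈ ⟦held⟧} = {d3, d4, d5, d6, d8, d9, d10, d12}
⟦inside d8⟧ = {x : ⟨x, d8⟩ ∈ ⟦inside⟧} = {d1, d2, d3, d4, d6, d8, d9, d10}
⟦vase⟧ = {d1, d2, d3, d5, d7, d8}
… ∩ ⟦which d9 held⟧ = {d1, d2, d3, d5, d7, d8} ∩ {d3, d4, d5, d6, d8, d9, d10, d12} = {d3, d5, d8}
… ∩ ⟦inside d8⟧ = {d3, d5, d8} ∩ {d1, d2, d3, d4, d6, d8, d9, d10} = {d3, d8}
So ⟦vase which d9 held inside d8⟧ = {d3, d8}.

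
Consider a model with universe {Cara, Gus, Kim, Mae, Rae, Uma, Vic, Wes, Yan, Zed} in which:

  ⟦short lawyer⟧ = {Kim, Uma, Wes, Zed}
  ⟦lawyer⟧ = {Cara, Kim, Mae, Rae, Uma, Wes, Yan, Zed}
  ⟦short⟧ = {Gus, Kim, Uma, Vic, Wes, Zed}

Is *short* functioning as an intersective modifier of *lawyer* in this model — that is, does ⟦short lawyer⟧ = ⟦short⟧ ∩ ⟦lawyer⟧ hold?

yes

⟦short⟧ ∩ ⟦lawyer⟧ = {Gus, Kim, Uma, Vic, Wes, Zed} ∩ {Cara, Kim, Mae, Rae, Uma, Wes, Yan, Zed} = {Kim, Uma, Wes, Zed}
Observed ⟦short lawyer⟧ = {Kim, Uma, Wes, Zed}.
These coincide, so the modifier is intersective here.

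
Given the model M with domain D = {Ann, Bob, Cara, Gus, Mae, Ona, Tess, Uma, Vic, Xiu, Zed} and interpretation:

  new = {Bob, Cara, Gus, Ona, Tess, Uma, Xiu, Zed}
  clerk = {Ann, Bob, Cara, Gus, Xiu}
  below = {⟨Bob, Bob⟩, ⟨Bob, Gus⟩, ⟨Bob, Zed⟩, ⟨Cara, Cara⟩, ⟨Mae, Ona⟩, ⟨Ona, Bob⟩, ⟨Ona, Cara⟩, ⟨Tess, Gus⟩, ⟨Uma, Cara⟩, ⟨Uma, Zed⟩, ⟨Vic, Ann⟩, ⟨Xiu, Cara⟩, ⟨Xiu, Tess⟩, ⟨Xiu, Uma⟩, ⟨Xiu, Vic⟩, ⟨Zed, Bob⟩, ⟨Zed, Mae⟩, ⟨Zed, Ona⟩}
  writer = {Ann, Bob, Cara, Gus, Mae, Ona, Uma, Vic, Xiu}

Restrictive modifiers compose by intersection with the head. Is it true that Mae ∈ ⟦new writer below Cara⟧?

no

⟦below Cara⟧ = {x : ⟨x, Cara⟩ ∈ ⟦below⟧} = {Cara, Ona, Uma, Xiu}
⟦writer⟧ = {Ann, Bob, Cara, Gus, Mae, Ona, Uma, Vic, Xiu}
… ∩ ⟦below Cara⟧ = {Ann, Bob, Cara, Gus, Mae, Ona, Uma, Vic, Xiu} ∩ {Cara, Ona, Uma, Xiu} = {Cara, Ona, Uma, Xiu}
… ∩ ⟦new⟧ = {Cara, Ona, Uma, Xiu} ∩ {Bob, Cara, Gus, Ona, Tess, Uma, Xiu, Zed} = {Cara, Ona, Uma, Xiu}
⟦new writer below Cara⟧ = {Cara, Ona, Uma, Xiu}; Mae ∉ this set.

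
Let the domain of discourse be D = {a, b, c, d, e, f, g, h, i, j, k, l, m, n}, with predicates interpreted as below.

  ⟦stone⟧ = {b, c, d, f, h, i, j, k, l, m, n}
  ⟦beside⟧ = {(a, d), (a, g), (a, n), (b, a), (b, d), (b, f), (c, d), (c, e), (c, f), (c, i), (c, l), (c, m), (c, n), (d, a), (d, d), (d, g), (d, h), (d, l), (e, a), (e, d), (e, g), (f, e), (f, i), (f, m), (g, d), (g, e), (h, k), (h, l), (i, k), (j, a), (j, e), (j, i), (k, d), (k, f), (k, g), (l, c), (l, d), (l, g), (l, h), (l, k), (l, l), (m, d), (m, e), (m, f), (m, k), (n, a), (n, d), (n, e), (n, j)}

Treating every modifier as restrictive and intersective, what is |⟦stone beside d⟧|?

⟦beside d⟧ = {x : ⟨x, d⟩ ∈ ⟦beside⟧} = {a, b, c, d, e, g, k, l, m, n}
⟦stone⟧ = {b, c, d, f, h, i, j, k, l, m, n}
… ∩ ⟦beside d⟧ = {b, c, d, f, h, i, j, k, l, m, n} ∩ {a, b, c, d, e, g, k, l, m, n} = {b, c, d, k, l, m, n}
⟦stone beside d⟧ = {b, c, d, k, l, m, n}, so the cardinality is 7.

7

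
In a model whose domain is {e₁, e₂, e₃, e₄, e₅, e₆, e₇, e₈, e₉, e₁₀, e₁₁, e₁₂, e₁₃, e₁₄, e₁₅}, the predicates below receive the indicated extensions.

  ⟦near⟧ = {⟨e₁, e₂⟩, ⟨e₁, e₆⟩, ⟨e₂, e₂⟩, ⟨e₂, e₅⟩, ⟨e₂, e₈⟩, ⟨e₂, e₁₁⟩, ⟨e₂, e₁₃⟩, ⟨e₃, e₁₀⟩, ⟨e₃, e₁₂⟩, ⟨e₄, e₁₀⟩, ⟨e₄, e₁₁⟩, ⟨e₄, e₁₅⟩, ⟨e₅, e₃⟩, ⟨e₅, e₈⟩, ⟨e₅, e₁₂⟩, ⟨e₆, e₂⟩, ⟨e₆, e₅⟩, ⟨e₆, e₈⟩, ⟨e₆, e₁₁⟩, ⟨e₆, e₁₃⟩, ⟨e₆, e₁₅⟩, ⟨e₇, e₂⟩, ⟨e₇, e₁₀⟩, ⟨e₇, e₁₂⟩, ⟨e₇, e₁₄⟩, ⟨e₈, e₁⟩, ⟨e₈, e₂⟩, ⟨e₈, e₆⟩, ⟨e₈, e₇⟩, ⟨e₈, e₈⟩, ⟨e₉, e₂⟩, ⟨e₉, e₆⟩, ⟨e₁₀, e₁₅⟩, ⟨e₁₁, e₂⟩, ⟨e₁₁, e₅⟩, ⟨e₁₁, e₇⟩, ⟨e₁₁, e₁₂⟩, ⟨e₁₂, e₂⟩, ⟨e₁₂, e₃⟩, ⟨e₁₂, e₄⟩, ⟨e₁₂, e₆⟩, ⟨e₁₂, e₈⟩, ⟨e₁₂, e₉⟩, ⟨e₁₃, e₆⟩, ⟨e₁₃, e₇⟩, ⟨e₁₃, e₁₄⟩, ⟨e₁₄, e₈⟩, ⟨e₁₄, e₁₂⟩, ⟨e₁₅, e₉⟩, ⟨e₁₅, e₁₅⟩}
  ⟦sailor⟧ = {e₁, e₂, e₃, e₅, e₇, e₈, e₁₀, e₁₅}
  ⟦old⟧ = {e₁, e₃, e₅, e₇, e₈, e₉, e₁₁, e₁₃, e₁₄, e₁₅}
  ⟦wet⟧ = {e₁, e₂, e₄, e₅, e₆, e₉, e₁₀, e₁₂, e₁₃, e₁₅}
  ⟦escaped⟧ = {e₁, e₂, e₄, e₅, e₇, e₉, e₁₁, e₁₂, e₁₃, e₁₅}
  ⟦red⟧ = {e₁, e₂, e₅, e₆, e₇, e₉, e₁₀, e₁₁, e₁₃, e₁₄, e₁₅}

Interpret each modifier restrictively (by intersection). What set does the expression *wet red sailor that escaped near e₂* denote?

{e₁, e₂}

⟦that escaped⟧ = ⟦escaped⟧ = {e₁, e₂, e₄, e₅, e₇, e₉, e₁₁, e₁₂, e₁₃, e₁₅}
⟦near e₂⟧ = {x : ⟨x, e₂⟩ ∈ ⟦near⟧} = {e₁, e₂, e₆, e₇, e₈, e₉, e₁₁, e₁₂}
⟦sailor⟧ = {e₁, e₂, e₃, e₅, e₇, e₈, e₁₀, e₁₅}
… ∩ ⟦that escaped⟧ = {e₁, e₂, e₃, e₅, e₇, e₈, e₁₀, e₁₅} ∩ {e₁, e₂, e₄, e₅, e₇, e₉, e₁₁, e₁₂, e₁₃, e₁₅} = {e₁, e₂, e₅, e₇, e₁₅}
… ∩ ⟦near e₂⟧ = {e₁, e₂, e₅, e₇, e₁₅} ∩ {e₁, e₂, e₆, e₇, e₈, e₉, e₁₁, e₁₂} = {e₁, e₂, e₇}
… ∩ ⟦wet⟧ = {e₁, e₂, e₇} ∩ {e₁, e₂, e₄, e₅, e₆, e₉, e₁₀, e₁₂, e₁₃, e₁₅} = {e₁, e₂}
… ∩ ⟦red⟧ = {e₁, e₂} ∩ {e₁, e₂, e₅, e₆, e₇, e₉, e₁₀, e₁₁, e₁₃, e₁₄, e₁₅} = {e₁, e₂}
So ⟦wet red sailor that escaped near e₂⟧ = {e₁, e₂}.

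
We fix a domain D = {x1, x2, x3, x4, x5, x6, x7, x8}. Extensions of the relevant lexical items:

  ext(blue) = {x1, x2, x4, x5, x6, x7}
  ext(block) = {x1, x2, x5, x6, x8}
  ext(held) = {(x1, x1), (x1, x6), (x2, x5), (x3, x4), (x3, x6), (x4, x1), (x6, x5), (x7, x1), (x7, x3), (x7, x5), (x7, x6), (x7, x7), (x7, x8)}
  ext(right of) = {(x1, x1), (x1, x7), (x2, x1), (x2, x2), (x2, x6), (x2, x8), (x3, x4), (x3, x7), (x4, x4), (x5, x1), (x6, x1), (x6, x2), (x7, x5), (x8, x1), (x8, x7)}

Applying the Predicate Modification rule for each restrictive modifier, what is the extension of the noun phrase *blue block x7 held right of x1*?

{x1, x5, x6}

⟦x7 held⟧ = {x : ⟨x7, x⟩ ∈ ⟦held⟧} = {x1, x3, x5, x6, x7, x8}
⟦right of x1⟧ = {x : ⟨x, x1⟩ ∈ ⟦right of⟧} = {x1, x2, x5, x6, x8}
⟦block⟧ = {x1, x2, x5, x6, x8}
… ∩ ⟦x7 held⟧ = {x1, x2, x5, x6, x8} ∩ {x1, x3, x5, x6, x7, x8} = {x1, x5, x6, x8}
… ∩ ⟦right of x1⟧ = {x1, x5, x6, x8} ∩ {x1, x2, x5, x6, x8} = {x1, x5, x6, x8}
… ∩ ⟦blue⟧ = {x1, x5, x6, x8} ∩ {x1, x2, x4, x5, x6, x7} = {x1, x5, x6}
So ⟦blue block x7 held right of x1⟧ = {x1, x5, x6}.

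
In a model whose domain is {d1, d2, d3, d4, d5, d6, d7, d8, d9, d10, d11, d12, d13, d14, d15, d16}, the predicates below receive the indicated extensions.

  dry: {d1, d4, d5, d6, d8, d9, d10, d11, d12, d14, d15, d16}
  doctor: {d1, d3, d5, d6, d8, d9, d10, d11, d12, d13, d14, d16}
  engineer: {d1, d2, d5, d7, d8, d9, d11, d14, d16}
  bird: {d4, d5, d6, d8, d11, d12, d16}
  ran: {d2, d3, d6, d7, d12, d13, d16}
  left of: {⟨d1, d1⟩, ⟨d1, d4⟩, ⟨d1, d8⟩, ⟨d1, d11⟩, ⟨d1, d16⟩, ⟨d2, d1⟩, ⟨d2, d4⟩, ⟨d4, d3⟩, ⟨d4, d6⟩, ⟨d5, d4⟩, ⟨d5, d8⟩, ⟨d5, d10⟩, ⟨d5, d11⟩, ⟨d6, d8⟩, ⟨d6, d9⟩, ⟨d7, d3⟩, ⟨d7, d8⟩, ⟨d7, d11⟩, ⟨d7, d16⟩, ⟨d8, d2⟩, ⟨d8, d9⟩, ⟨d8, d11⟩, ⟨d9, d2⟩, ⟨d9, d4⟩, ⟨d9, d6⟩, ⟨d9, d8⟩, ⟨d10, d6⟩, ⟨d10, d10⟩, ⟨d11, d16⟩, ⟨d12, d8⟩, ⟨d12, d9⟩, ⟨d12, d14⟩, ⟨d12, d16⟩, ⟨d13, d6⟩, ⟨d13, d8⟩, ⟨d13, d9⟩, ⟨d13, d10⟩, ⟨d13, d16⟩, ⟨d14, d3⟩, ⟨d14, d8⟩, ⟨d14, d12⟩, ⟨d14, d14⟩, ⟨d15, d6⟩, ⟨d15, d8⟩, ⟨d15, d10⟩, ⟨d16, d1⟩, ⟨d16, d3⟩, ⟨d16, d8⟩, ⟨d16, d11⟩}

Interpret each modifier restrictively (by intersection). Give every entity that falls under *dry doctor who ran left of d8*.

{d6, d12, d16}

⟦who ran⟧ = ⟦ran⟧ = {d2, d3, d6, d7, d12, d13, d16}
⟦left of d8⟧ = {x : ⟨x, d8⟩ ∈ ⟦left of⟧} = {d1, d5, d6, d7, d9, d12, d13, d14, d15, d16}
⟦doctor⟧ = {d1, d3, d5, d6, d8, d9, d10, d11, d12, d13, d14, d16}
… ∩ ⟦who ran⟧ = {d1, d3, d5, d6, d8, d9, d10, d11, d12, d13, d14, d16} ∩ {d2, d3, d6, d7, d12, d13, d16} = {d3, d6, d12, d13, d16}
… ∩ ⟦left of d8⟧ = {d3, d6, d12, d13, d16} ∩ {d1, d5, d6, d7, d9, d12, d13, d14, d15, d16} = {d6, d12, d13, d16}
… ∩ ⟦dry⟧ = {d6, d12, d13, d16} ∩ {d1, d4, d5, d6, d8, d9, d10, d11, d12, d14, d15, d16} = {d6, d12, d16}
So ⟦dry doctor who ran left of d8⟧ = {d6, d12, d16}.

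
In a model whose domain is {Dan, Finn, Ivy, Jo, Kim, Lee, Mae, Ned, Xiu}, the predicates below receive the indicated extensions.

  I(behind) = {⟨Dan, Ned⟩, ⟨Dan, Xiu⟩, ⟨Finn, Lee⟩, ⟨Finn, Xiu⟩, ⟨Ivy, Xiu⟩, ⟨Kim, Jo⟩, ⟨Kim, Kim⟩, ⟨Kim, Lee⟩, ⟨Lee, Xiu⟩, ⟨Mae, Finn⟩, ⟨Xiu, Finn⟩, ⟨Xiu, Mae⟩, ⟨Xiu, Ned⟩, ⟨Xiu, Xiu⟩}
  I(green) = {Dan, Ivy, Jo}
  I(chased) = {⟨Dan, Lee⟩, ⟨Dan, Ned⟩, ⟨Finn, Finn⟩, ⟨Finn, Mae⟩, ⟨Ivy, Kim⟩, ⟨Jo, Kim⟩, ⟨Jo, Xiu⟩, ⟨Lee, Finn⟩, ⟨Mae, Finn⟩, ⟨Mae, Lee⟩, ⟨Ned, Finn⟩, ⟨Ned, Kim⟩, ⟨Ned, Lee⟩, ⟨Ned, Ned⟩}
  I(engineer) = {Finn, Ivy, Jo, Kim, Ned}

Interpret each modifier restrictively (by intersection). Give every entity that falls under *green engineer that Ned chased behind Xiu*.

{ }

⟦that Ned chased⟧ = {x : ⟨Ned, x⟩ ∈ ⟦chased⟧} = {Finn, Kim, Lee, Ned}
⟦behind Xiu⟧ = {x : ⟨x, Xiu⟩ ∈ ⟦behind⟧} = {Dan, Finn, Ivy, Lee, Xiu}
⟦engineer⟧ = {Finn, Ivy, Jo, Kim, Ned}
… ∩ ⟦that Ned chased⟧ = {Finn, Ivy, Jo, Kim, Ned} ∩ {Finn, Kim, Lee, Ned} = {Finn, Kim, Ned}
… ∩ ⟦behind Xiu⟧ = {Finn, Kim, Ned} ∩ {Dan, Finn, Ivy, Lee, Xiu} = {Finn}
… ∩ ⟦green⟧ = {Finn} ∩ {Dan, Ivy, Jo} = ∅
So ⟦green engineer that Ned chased behind Xiu⟧ = { }.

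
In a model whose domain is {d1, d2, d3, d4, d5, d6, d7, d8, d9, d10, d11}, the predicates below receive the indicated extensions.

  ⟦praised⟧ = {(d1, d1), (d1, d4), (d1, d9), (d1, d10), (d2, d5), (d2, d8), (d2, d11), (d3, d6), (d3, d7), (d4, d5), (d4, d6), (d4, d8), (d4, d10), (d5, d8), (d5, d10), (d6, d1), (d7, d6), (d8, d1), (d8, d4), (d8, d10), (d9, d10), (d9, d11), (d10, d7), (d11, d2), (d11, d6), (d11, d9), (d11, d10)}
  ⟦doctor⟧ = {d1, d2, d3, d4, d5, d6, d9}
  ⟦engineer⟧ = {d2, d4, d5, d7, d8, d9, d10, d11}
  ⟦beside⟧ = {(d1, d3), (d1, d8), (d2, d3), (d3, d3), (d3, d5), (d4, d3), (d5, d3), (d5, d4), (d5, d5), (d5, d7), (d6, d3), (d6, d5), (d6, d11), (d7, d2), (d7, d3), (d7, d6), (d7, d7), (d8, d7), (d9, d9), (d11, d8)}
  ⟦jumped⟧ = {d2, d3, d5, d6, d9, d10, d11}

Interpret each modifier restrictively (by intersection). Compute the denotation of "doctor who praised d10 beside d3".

⟦who praised d10⟧ = {x : ⟨x, d10⟩ ∈ ⟦praised⟧} = {d1, d4, d5, d8, d9, d11}
⟦beside d3⟧ = {x : ⟨x, d3⟩ ∈ ⟦beside⟧} = {d1, d2, d3, d4, d5, d6, d7}
⟦doctor⟧ = {d1, d2, d3, d4, d5, d6, d9}
… ∩ ⟦who praised d10⟧ = {d1, d2, d3, d4, d5, d6, d9} ∩ {d1, d4, d5, d8, d9, d11} = {d1, d4, d5, d9}
… ∩ ⟦beside d3⟧ = {d1, d4, d5, d9} ∩ {d1, d2, d3, d4, d5, d6, d7} = {d1, d4, d5}
So ⟦doctor who praised d10 beside d3⟧ = {d1, d4, d5}.

{d1, d4, d5}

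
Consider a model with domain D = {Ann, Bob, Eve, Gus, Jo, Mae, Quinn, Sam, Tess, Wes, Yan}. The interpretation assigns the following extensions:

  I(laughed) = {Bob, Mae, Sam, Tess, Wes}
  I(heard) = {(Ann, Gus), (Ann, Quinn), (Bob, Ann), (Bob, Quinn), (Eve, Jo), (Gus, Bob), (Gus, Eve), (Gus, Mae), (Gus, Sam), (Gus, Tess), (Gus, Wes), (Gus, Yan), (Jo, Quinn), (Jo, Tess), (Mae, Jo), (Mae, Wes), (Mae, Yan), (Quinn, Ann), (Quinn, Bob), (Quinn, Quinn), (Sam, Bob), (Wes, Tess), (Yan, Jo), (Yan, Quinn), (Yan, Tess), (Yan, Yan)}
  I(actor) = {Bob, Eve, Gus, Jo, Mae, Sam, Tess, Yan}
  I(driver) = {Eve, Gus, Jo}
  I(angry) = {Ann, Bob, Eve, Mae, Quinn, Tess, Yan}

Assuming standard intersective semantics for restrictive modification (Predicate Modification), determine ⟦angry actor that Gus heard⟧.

⟦that Gus heard⟧ = {x : ⟨Gus, x⟩ ∈ ⟦heard⟧} = {Bob, Eve, Mae, Sam, Tess, Wes, Yan}
⟦actor⟧ = {Bob, Eve, Gus, Jo, Mae, Sam, Tess, Yan}
… ∩ ⟦that Gus heard⟧ = {Bob, Eve, Gus, Jo, Mae, Sam, Tess, Yan} ∩ {Bob, Eve, Mae, Sam, Tess, Wes, Yan} = {Bob, Eve, Mae, Sam, Tess, Yan}
… ∩ ⟦angry⟧ = {Bob, Eve, Mae, Sam, Tess, Yan} ∩ {Ann, Bob, Eve, Mae, Quinn, Tess, Yan} = {Bob, Eve, Mae, Tess, Yan}
So ⟦angry actor that Gus heard⟧ = {Bob, Eve, Mae, Tess, Yan}.

{Bob, Eve, Mae, Tess, Yan}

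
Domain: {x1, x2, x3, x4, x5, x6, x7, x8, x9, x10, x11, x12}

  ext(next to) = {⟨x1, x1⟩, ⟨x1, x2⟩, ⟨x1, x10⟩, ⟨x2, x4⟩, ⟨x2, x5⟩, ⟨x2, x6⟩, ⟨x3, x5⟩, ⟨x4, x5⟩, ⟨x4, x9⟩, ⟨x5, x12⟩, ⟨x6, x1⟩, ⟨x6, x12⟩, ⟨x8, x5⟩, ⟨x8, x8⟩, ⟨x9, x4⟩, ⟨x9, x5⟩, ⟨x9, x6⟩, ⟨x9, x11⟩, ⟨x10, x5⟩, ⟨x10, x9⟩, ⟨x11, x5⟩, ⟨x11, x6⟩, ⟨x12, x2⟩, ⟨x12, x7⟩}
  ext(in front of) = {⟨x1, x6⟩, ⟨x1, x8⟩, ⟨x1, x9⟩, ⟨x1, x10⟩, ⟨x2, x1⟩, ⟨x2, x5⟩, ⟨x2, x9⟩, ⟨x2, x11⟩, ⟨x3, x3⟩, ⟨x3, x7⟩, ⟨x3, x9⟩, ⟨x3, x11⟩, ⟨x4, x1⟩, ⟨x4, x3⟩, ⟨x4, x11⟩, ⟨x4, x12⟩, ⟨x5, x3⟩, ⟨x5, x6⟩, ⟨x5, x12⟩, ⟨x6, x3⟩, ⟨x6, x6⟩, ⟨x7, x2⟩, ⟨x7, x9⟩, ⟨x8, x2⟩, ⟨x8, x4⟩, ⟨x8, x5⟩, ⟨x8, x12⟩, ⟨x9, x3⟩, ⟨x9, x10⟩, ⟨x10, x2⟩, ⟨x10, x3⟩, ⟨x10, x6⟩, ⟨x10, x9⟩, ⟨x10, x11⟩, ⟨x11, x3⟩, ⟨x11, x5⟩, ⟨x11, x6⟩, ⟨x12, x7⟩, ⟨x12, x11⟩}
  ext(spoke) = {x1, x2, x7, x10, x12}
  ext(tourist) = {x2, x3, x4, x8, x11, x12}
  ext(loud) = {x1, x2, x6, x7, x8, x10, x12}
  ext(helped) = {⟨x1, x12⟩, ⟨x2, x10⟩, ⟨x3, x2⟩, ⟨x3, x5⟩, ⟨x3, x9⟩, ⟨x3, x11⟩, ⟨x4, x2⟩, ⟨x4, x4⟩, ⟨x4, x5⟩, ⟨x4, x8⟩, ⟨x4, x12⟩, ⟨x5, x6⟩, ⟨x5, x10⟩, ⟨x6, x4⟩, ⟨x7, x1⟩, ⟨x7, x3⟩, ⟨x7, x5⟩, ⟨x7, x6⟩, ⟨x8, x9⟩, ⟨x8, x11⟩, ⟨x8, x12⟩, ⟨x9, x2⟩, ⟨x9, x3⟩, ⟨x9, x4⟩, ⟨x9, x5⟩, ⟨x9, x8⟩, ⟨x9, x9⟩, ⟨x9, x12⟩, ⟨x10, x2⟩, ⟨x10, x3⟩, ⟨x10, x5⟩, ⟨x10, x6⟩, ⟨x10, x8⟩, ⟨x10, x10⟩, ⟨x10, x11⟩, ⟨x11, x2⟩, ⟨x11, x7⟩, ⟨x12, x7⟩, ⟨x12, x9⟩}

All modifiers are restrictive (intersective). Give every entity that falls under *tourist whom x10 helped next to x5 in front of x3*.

⟦whom x10 helped⟧ = {x : ⟨x10, x⟩ ∈ ⟦helped⟧} = {x2, x3, x5, x6, x8, x10, x11}
⟦next to x5⟧ = {x : ⟨x, x5⟩ ∈ ⟦next to⟧} = {x2, x3, x4, x8, x9, x10, x11}
⟦in front of x3⟧ = {x : ⟨x, x3⟩ ∈ ⟦in front of⟧} = {x3, x4, x5, x6, x9, x10, x11}
⟦tourist⟧ = {x2, x3, x4, x8, x11, x12}
… ∩ ⟦whom x10 helped⟧ = {x2, x3, x4, x8, x11, x12} ∩ {x2, x3, x5, x6, x8, x10, x11} = {x2, x3, x8, x11}
… ∩ ⟦next to x5⟧ = {x2, x3, x8, x11} ∩ {x2, x3, x4, x8, x9, x10, x11} = {x2, x3, x8, x11}
… ∩ ⟦in front of x3⟧ = {x2, x3, x8, x11} ∩ {x3, x4, x5, x6, x9, x10, x11} = {x3, x11}
So ⟦tourist whom x10 helped next to x5 in front of x3⟧ = {x3, x11}.

{x3, x11}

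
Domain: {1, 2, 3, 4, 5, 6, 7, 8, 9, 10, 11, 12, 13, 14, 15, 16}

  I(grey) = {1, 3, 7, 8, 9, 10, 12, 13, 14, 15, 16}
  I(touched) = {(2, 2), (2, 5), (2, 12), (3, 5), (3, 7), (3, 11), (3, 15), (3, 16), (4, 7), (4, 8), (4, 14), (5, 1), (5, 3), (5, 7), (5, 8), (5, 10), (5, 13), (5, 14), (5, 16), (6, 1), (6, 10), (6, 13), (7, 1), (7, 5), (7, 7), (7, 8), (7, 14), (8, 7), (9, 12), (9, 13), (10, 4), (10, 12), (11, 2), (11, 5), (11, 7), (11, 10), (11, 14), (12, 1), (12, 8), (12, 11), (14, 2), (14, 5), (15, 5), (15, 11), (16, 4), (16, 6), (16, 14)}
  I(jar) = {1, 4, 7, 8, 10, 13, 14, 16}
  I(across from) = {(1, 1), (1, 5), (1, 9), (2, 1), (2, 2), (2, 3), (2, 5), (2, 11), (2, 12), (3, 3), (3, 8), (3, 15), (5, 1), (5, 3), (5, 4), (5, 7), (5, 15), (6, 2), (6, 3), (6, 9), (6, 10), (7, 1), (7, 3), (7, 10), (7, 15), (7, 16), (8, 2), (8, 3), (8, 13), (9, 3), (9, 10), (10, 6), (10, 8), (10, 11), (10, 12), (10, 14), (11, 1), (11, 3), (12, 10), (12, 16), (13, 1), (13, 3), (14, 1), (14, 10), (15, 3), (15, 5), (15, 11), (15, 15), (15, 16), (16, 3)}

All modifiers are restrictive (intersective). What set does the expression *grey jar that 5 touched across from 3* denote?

⟦that 5 touched⟧ = {x : ⟨5, x⟩ ∈ ⟦touched⟧} = {1, 3, 7, 8, 10, 13, 14, 16}
⟦across from 3⟧ = {x : ⟨x, 3⟩ ∈ ⟦across from⟧} = {2, 3, 5, 6, 7, 8, 9, 11, 13, 15, 16}
⟦jar⟧ = {1, 4, 7, 8, 10, 13, 14, 16}
… ∩ ⟦that 5 touched⟧ = {1, 4, 7, 8, 10, 13, 14, 16} ∩ {1, 3, 7, 8, 10, 13, 14, 16} = {1, 7, 8, 10, 13, 14, 16}
… ∩ ⟦across from 3⟧ = {1, 7, 8, 10, 13, 14, 16} ∩ {2, 3, 5, 6, 7, 8, 9, 11, 13, 15, 16} = {7, 8, 13, 16}
… ∩ ⟦grey⟧ = {7, 8, 13, 16} ∩ {1, 3, 7, 8, 9, 10, 12, 13, 14, 15, 16} = {7, 8, 13, 16}
So ⟦grey jar that 5 touched across from 3⟧ = {7, 8, 13, 16}.

{7, 8, 13, 16}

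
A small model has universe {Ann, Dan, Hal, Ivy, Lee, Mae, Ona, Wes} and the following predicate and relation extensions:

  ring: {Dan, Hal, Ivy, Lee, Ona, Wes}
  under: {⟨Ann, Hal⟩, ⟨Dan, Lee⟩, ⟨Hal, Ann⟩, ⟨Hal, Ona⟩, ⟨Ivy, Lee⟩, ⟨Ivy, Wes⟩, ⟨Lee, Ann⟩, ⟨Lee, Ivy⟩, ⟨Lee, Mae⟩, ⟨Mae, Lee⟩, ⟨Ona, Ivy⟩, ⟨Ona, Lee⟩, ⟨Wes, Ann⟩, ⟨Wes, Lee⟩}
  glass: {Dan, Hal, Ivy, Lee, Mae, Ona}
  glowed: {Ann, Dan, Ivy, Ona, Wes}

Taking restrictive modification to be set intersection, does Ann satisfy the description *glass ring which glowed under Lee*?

⟦which glowed⟧ = ⟦glowed⟧ = {Ann, Dan, Ivy, Ona, Wes}
⟦under Lee⟧ = {x : ⟨x, Lee⟩ ∈ ⟦under⟧} = {Dan, Ivy, Mae, Ona, Wes}
⟦ring⟧ = {Dan, Hal, Ivy, Lee, Ona, Wes}
… ∩ ⟦which glowed⟧ = {Dan, Hal, Ivy, Lee, Ona, Wes} ∩ {Ann, Dan, Ivy, Ona, Wes} = {Dan, Ivy, Ona, Wes}
… ∩ ⟦under Lee⟧ = {Dan, Ivy, Ona, Wes} ∩ {Dan, Ivy, Mae, Ona, Wes} = {Dan, Ivy, Ona, Wes}
… ∩ ⟦glass⟧ = {Dan, Ivy, Ona, Wes} ∩ {Dan, Hal, Ivy, Lee, Mae, Ona} = {Dan, Ivy, Ona}
⟦glass ring which glowed under Lee⟧ = {Dan, Ivy, Ona}; Ann ∉ this set.

no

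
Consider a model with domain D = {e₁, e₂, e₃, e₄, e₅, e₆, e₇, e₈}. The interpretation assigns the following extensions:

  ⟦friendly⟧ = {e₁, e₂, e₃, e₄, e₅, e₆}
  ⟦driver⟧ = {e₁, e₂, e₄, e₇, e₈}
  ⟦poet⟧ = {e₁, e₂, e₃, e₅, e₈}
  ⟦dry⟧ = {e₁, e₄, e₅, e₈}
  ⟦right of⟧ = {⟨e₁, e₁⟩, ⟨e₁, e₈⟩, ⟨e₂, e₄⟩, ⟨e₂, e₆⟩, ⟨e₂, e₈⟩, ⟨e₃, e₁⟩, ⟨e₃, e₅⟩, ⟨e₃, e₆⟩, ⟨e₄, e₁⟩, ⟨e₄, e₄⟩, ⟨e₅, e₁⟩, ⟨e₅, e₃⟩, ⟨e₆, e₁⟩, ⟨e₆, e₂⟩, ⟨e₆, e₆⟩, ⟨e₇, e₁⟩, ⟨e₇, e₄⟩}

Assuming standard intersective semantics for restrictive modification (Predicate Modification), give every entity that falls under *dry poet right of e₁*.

⟦right of e₁⟧ = {x : ⟨x, e₁⟩ ∈ ⟦right of⟧} = {e₁, e₃, e₄, e₅, e₆, e₇}
⟦poet⟧ = {e₁, e₂, e₃, e₅, e₈}
… ∩ ⟦right of e₁⟧ = {e₁, e₂, e₃, e₅, e₈} ∩ {e₁, e₃, e₄, e₅, e₆, e₇} = {e₁, e₃, e₅}
… ∩ ⟦dry⟧ = {e₁, e₃, e₅} ∩ {e₁, e₄, e₅, e₈} = {e₁, e₅}
So ⟦dry poet right of e₁⟧ = {e₁, e₅}.

{e₁, e₅}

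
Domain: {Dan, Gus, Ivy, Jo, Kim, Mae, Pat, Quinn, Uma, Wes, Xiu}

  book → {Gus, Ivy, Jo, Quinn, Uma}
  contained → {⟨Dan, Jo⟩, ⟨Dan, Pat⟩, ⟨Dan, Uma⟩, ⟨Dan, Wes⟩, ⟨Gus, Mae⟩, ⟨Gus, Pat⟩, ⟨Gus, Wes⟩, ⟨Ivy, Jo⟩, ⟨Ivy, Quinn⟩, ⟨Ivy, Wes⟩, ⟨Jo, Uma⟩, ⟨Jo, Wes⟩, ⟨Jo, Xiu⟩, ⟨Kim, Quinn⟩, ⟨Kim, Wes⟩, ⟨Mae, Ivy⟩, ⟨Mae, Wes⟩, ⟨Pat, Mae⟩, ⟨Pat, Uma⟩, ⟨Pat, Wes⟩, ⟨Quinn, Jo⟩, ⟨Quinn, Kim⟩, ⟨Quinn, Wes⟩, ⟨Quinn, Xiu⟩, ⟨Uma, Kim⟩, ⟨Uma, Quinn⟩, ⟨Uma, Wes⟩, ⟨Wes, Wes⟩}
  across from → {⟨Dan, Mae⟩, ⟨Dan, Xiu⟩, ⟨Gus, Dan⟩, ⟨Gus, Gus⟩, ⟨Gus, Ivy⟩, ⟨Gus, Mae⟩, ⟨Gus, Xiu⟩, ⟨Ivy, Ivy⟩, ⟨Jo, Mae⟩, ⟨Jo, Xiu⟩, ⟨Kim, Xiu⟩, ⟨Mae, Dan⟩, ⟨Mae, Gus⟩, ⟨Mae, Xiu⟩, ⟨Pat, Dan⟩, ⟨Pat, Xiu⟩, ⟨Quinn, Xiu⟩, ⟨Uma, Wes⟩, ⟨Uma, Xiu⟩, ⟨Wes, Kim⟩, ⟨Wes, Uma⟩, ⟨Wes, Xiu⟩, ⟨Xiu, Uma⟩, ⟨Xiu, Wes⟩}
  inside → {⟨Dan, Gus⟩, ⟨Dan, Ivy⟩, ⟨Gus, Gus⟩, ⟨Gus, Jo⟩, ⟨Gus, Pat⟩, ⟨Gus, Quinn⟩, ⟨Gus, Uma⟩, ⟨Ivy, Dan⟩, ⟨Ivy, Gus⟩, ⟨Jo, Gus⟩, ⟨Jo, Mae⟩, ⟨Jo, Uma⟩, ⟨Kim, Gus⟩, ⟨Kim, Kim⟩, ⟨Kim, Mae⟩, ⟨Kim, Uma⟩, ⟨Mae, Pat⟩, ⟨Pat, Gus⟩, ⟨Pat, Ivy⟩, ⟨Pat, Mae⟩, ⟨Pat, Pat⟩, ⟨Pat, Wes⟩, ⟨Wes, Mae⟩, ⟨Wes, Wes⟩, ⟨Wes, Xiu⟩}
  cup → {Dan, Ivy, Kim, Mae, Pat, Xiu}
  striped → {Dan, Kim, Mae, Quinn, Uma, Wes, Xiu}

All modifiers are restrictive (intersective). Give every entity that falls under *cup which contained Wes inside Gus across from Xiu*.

{Dan, Kim, Pat}

⟦which contained Wes⟧ = {x : ⟨x, Wes⟩ ∈ ⟦contained⟧} = {Dan, Gus, Ivy, Jo, Kim, Mae, Pat, Quinn, Uma, Wes}
⟦inside Gus⟧ = {x : ⟨x, Gus⟩ ∈ ⟦inside⟧} = {Dan, Gus, Ivy, Jo, Kim, Pat}
⟦across from Xiu⟧ = {x : ⟨x, Xiu⟩ ∈ ⟦across from⟧} = {Dan, Gus, Jo, Kim, Mae, Pat, Quinn, Uma, Wes}
⟦cup⟧ = {Dan, Ivy, Kim, Mae, Pat, Xiu}
… ∩ ⟦which contained Wes⟧ = {Dan, Ivy, Kim, Mae, Pat, Xiu} ∩ {Dan, Gus, Ivy, Jo, Kim, Mae, Pat, Quinn, Uma, Wes} = {Dan, Ivy, Kim, Mae, Pat}
… ∩ ⟦inside Gus⟧ = {Dan, Ivy, Kim, Mae, Pat} ∩ {Dan, Gus, Ivy, Jo, Kim, Pat} = {Dan, Ivy, Kim, Pat}
… ∩ ⟦across from Xiu⟧ = {Dan, Ivy, Kim, Pat} ∩ {Dan, Gus, Jo, Kim, Mae, Pat, Quinn, Uma, Wes} = {Dan, Kim, Pat}
So ⟦cup which contained Wes inside Gus across from Xiu⟧ = {Dan, Kim, Pat}.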